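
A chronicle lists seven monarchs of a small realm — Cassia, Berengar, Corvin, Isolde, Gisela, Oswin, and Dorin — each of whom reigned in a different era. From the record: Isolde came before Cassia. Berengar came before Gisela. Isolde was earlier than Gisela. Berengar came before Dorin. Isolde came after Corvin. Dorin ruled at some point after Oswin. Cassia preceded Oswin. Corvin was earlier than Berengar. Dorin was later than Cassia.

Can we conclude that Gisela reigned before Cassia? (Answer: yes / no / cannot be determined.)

No chain of stated constraints runs from Gisela to Cassia, and none runs from Cassia to Gisela either.
So the relative order of Gisela and Cassia is not fixed by the given facts.

cannot be determined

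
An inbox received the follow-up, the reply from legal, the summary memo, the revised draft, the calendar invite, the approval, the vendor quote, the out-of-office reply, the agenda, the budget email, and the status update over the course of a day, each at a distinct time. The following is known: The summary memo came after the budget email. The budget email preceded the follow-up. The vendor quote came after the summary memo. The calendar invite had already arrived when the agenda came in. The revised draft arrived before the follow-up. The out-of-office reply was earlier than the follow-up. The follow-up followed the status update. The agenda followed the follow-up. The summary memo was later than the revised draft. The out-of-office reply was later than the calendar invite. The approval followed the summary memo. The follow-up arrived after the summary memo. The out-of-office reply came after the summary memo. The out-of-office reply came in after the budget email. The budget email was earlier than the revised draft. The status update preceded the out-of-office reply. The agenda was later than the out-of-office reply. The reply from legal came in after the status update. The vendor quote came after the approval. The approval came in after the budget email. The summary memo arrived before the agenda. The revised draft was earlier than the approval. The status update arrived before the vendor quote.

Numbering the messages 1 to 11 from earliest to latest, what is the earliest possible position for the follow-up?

The budget email, the calendar invite, the out-of-office reply, the revised draft, the status update, and the summary memo must all come before the follow-up — 6 forced predecessors.
Nothing else is forced ahead of the follow-up, so its earliest slot is position 6 + 1 = 7.

7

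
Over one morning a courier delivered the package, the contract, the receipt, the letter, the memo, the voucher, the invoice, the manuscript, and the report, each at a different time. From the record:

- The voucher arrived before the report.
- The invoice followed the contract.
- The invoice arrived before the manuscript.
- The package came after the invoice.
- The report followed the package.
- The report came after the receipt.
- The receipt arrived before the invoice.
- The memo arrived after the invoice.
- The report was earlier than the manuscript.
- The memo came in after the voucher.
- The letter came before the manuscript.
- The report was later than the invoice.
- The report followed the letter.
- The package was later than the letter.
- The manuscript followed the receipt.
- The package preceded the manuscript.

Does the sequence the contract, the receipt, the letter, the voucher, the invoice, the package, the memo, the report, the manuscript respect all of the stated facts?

Check each stated constraint against the proposed order — e.g. the receipt is ahead of the report; the receipt is ahead of the manuscript. Every pair is in the required order; nothing is violated.

yes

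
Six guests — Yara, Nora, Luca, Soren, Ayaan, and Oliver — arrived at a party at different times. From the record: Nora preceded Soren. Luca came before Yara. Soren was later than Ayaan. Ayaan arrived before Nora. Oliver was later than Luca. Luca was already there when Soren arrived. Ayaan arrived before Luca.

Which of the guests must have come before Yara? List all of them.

Directly stated before Yara: Luca.
Ayaan reaches Yara via Ayaan → Luca → Yara.
No chain forces Nora (or any of the others) ahead of Yara.

Ayaan, Luca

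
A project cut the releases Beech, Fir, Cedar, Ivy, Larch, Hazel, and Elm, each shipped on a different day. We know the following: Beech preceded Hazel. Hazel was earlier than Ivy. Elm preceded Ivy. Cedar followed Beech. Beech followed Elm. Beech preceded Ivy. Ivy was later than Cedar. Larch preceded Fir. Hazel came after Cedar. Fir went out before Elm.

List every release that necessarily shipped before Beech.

Elm, Fir, Larch

Directly stated before Beech: Elm.
Fir reaches Beech via Fir → Elm → Beech.
Larch reaches Beech via Larch → Fir → Elm → Beech.
No chain forces Ivy (or any of the others) ahead of Beech.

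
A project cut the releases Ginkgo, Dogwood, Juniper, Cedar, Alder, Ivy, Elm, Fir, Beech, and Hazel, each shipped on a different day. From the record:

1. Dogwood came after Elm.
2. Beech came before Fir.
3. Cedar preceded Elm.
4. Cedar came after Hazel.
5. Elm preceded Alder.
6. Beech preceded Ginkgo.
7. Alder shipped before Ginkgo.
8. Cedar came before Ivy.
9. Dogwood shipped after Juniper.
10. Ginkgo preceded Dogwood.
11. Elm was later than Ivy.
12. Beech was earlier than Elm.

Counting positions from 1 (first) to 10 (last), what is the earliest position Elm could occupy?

5

Beech, Cedar, Hazel, and Ivy must all come before Elm — 4 forced predecessors.
Nothing else is forced ahead of Elm, so its earliest slot is position 4 + 1 = 5.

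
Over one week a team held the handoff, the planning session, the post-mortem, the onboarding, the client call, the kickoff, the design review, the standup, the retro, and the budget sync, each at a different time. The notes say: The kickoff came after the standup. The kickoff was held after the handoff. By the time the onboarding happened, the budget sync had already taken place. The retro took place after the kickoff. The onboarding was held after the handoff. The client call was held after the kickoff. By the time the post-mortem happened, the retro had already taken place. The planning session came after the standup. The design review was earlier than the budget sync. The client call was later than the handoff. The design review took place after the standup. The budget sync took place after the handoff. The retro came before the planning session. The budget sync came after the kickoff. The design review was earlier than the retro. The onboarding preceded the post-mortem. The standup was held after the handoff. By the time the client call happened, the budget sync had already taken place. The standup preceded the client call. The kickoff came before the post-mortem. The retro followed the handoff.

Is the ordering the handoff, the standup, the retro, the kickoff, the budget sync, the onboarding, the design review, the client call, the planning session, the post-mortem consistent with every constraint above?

The constraints require the design review before the budget sync, but in the proposed sequence the budget sync appears ahead of the design review. That one violation is enough.

no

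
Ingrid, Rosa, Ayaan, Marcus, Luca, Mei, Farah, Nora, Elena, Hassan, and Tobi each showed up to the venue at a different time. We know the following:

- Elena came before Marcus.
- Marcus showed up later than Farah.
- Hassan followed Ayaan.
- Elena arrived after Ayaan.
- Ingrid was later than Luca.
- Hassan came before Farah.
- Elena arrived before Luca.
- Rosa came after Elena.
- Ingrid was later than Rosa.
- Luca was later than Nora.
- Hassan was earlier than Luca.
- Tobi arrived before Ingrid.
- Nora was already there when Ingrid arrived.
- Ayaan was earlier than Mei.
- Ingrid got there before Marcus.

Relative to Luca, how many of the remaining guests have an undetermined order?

Forced before Luca: Ayaan, Elena, Hassan, and Nora; forced after Luca: Ingrid and Marcus.
That leaves Farah, Mei, Rosa, and Tobi with no forced order relative to Luca — 4.

4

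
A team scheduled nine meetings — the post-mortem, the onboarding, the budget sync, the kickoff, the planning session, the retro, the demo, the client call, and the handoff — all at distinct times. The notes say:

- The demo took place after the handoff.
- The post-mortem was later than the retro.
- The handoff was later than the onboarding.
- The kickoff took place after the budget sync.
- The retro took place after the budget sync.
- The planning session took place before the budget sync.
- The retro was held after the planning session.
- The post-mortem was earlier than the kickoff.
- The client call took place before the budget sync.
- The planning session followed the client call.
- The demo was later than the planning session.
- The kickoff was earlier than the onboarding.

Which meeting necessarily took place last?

Every other meeting has a chain of constraints placing it before the demo, so the demo is last.

the demo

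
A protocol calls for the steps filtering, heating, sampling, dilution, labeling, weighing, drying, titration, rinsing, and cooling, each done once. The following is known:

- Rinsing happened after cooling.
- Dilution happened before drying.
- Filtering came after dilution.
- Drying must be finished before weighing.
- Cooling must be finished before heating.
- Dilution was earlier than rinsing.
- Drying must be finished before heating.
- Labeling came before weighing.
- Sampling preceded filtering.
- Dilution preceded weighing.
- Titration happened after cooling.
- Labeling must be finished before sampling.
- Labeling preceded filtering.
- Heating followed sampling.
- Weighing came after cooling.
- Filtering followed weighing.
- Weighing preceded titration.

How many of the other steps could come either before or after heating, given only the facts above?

4

Forced before heating: cooling, dilution, drying, labeling, and sampling.
That leaves filtering, rinsing, titration, and weighing with no forced order relative to heating — 4.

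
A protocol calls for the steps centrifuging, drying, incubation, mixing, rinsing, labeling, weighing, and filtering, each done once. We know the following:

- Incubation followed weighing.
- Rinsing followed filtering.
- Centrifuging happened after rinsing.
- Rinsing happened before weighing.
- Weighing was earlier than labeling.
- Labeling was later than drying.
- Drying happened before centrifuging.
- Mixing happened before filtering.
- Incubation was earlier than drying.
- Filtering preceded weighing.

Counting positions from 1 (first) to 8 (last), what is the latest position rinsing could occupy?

3

Rinsing must come before centrifuging, drying, incubation, labeling, and weighing — 5 steps forced after it.
Everything else can be placed before rinsing in some valid order, so rinsing can sit as late as position 8 − 5 = 3.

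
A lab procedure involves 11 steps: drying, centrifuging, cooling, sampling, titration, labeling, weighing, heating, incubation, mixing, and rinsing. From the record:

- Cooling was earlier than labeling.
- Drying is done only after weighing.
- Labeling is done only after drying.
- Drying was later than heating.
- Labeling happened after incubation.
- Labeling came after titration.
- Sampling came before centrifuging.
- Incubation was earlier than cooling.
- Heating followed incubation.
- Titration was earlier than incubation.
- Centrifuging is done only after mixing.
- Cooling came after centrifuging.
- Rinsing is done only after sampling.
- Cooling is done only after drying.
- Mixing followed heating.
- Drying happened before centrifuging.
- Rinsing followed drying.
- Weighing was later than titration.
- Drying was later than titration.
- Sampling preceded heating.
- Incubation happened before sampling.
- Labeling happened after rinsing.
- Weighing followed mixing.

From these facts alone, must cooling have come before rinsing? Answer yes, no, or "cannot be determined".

No chain of stated constraints runs from cooling to rinsing, and none runs from rinsing to cooling either.
So the relative order of cooling and rinsing is not fixed by the given facts.

cannot be determined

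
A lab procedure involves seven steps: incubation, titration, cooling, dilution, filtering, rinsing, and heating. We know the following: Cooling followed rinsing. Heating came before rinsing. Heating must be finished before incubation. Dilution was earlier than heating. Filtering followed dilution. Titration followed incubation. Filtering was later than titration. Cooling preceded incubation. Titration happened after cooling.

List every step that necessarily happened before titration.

cooling, dilution, heating, incubation, rinsing

Directly stated before titration: cooling and incubation.
Dilution reaches titration via dilution → heating → incubation → titration.
Heating reaches titration via heating → incubation → titration.
Rinsing reaches titration via rinsing → cooling → titration.
No chain forces filtering ahead of titration.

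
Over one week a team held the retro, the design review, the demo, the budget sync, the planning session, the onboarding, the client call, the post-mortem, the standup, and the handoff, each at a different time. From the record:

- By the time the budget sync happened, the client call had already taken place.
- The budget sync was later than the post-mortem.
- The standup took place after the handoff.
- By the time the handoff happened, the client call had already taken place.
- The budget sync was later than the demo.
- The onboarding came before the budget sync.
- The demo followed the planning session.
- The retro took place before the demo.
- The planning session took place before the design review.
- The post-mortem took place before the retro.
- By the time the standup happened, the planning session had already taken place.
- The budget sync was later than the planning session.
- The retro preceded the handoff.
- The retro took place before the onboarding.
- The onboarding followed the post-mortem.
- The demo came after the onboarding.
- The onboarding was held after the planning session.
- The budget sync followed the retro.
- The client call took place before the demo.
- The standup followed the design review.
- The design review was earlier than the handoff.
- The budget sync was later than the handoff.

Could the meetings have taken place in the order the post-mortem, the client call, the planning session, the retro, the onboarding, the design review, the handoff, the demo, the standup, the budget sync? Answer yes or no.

Check each stated constraint against the proposed order — e.g. the client call is ahead of the budget sync; the post-mortem is ahead of the budget sync. Every pair is in the required order; nothing is violated.

yes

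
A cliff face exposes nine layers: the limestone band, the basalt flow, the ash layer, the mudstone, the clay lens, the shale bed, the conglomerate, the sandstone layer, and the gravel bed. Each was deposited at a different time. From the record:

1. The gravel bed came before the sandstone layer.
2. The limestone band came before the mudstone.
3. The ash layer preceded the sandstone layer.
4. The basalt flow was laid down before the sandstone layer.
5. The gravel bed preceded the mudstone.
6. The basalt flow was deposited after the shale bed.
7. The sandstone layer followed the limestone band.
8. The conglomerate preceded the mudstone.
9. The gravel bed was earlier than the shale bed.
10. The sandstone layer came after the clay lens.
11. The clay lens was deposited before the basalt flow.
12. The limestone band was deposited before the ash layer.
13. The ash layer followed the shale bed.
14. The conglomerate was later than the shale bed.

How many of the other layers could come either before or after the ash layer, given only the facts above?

4

Forced before the ash layer: the gravel bed, the limestone band, and the shale bed; forced after the ash layer: the sandstone layer.
That leaves the basalt flow, the clay lens, the conglomerate, and the mudstone with no forced order relative to the ash layer — 4.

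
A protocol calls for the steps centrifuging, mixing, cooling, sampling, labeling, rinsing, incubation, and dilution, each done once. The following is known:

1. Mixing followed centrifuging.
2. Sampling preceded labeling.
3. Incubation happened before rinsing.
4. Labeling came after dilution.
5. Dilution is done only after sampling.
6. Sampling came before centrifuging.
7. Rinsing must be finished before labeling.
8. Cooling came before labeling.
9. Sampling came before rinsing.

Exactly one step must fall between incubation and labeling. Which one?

Tracing the constraints gives incubation → rinsing → labeling, so rinsing sits after incubation and before labeling.
No other step is forced both after incubation and before labeling.

rinsing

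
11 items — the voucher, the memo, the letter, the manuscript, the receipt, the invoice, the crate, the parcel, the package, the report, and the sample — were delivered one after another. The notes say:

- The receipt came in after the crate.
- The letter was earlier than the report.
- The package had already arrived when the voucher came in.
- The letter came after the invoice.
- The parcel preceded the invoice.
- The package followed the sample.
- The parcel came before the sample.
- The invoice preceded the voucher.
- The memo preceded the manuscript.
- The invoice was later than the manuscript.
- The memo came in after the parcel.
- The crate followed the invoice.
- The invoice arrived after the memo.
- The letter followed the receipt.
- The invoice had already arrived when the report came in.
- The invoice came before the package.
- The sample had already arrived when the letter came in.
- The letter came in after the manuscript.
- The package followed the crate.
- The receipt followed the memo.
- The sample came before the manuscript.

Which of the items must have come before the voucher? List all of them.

the crate, the invoice, the manuscript, the memo, the package, the parcel, the sample

Directly stated before the voucher: the invoice and the package.
The crate reaches the voucher via the crate → the package → the voucher.
The manuscript reaches the voucher via the manuscript → the invoice → the voucher.
The memo reaches the voucher via the memo → the invoice → the voucher.
Likewise the parcel and the sample each reach the voucher by chaining the stated constraints.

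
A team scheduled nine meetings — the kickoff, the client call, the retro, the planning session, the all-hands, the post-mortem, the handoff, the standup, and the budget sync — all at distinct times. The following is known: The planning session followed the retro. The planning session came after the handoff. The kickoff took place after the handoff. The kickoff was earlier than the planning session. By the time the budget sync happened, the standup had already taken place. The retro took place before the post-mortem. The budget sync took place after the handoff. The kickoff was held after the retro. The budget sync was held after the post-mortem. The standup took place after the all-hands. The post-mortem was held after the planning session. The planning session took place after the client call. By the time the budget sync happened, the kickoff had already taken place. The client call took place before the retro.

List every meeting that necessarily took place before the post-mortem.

the client call, the handoff, the kickoff, the planning session, the retro

Directly stated before the post-mortem: the planning session and the retro.
The client call reaches the post-mortem via the client call → the planning session → the post-mortem.
The handoff reaches the post-mortem via the handoff → the planning session → the post-mortem.
The kickoff reaches the post-mortem via the kickoff → the planning session → the post-mortem.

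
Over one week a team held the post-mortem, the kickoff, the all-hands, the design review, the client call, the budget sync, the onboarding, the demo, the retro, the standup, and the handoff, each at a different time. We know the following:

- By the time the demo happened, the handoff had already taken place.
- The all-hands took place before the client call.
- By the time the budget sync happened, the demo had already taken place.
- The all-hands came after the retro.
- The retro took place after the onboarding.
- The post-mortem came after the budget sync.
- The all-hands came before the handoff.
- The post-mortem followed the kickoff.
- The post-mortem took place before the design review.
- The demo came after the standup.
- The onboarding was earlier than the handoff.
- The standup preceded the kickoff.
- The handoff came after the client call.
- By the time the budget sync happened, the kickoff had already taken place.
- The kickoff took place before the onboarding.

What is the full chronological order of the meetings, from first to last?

The constraints fix every adjacent pair, so only one ordering works:
the standup → the kickoff → the onboarding → the retro → the all-hands → the client call → the handoff → the demo → the budget sync → the post-mortem → the design review.

the standup, the kickoff, the onboarding, the retro, the all-hands, the client call, the handoff, the demo, the budget sync, the post-mortem, the design review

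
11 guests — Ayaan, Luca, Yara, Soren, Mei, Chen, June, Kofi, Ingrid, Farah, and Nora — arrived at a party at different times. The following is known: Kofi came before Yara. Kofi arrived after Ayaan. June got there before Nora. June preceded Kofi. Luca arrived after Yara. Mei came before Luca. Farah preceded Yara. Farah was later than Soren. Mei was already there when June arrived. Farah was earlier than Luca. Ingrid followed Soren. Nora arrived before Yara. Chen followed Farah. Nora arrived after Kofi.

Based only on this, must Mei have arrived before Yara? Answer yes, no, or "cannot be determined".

yes

Chain the constraints: Mei → June → Nora → Yara. Each link is directly stated, so Mei comes before Yara.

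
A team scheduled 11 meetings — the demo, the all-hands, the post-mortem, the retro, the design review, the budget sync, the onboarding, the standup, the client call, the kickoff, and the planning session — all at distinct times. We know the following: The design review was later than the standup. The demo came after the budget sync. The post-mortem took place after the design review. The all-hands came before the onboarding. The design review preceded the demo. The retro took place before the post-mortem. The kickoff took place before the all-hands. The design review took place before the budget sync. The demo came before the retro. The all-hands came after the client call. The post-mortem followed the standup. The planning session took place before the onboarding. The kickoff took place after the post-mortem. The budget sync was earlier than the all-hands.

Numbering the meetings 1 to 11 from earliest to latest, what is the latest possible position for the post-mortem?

The post-mortem must come before the all-hands, the kickoff, and the onboarding — 3 meetings forced after it.
Everything else can be placed before the post-mortem in some valid order, so the post-mortem can sit as late as position 11 − 3 = 8.

8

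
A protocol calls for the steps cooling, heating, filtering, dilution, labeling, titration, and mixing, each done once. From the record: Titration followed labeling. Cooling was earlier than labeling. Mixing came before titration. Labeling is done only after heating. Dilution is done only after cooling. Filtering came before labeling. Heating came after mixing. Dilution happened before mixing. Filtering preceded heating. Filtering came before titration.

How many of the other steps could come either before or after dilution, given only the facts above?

1

Forced before dilution: cooling; forced after dilution: heating, labeling, mixing, and titration.
That leaves filtering with no forced order relative to dilution — 1.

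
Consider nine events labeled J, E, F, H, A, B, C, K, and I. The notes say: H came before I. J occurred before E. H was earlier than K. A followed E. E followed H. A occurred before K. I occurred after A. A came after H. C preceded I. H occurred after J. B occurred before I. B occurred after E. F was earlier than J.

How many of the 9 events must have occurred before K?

Directly stated before K: A and H.
E reaches K via E → A → K.
F reaches K via F → J → H → K.
J reaches K via J → H → K.
That's A, E, F, H, and J — 5 in all.

5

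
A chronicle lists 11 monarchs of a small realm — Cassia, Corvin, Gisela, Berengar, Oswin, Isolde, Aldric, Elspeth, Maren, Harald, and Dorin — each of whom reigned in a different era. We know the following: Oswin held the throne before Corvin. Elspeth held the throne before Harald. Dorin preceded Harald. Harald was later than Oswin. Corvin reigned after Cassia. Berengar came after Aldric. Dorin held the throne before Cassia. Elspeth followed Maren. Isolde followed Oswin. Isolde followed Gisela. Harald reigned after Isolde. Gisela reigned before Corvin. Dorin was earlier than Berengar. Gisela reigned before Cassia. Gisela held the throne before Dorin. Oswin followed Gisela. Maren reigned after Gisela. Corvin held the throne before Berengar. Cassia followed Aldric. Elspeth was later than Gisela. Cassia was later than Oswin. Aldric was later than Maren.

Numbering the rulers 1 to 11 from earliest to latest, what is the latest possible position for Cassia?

9

Cassia must come before Berengar and Corvin — 2 rulers forced after them.
Everything else can be placed before Cassia in some valid order, so Cassia can sit as late as position 11 − 2 = 9.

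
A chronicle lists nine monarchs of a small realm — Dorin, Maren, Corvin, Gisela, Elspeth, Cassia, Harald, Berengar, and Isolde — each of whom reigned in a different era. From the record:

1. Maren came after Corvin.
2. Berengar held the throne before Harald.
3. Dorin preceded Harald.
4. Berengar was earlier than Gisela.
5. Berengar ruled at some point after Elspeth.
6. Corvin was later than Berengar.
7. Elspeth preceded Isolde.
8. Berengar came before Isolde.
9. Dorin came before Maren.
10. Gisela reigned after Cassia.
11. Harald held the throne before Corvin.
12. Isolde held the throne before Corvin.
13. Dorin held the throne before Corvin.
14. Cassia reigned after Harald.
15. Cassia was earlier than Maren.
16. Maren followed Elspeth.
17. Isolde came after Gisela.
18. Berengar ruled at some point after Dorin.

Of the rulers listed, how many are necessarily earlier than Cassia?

Directly stated before Cassia: Harald.
Berengar reaches Cassia via Berengar → Harald → Cassia.
Dorin reaches Cassia via Dorin → Harald → Cassia.
Elspeth reaches Cassia via Elspeth → Berengar → Harald → Cassia.
That's Berengar, Dorin, Elspeth, and Harald — 4 in all.

4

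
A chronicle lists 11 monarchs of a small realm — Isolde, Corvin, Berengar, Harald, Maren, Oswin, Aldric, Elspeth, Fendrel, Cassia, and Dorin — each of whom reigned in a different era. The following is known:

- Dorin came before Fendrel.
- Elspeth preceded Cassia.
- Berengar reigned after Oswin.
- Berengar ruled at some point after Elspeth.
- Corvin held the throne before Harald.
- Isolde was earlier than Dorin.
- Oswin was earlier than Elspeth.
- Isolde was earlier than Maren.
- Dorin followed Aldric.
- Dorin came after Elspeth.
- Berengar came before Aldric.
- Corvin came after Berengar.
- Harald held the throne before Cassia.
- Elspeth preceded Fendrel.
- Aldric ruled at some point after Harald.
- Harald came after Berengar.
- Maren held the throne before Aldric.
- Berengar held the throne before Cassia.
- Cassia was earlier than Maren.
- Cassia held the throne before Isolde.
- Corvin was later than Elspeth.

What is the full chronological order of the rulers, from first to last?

Oswin, Elspeth, Berengar, Corvin, Harald, Cassia, Isolde, Maren, Aldric, Dorin, Fendrel

The constraints fix every adjacent pair, so only one ordering works:
Oswin → Elspeth → Berengar → Corvin → Harald → Cassia → Isolde → Maren → Aldric → Dorin → Fendrel.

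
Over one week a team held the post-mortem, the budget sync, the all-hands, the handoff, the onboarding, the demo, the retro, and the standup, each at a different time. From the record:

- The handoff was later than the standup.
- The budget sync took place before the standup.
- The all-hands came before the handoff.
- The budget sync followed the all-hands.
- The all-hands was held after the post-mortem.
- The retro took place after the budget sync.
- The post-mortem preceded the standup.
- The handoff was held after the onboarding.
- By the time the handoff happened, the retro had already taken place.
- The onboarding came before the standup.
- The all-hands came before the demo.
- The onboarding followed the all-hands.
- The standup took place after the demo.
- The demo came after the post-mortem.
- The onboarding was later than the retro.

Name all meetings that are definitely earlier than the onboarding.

the all-hands, the budget sync, the post-mortem, the retro

Directly stated before the onboarding: the all-hands and the retro.
The budget sync reaches the onboarding via the budget sync → the retro → the onboarding.
The post-mortem reaches the onboarding via the post-mortem → the all-hands → the onboarding.
No chain forces the standup (or any of the others) ahead of the onboarding.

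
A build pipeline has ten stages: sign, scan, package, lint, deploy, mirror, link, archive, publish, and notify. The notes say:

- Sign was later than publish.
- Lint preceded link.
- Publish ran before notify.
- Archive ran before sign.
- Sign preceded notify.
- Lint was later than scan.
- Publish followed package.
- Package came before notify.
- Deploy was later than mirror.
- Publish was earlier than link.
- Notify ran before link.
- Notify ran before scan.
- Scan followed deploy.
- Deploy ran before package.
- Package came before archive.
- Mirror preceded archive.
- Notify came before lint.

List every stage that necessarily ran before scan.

archive, deploy, mirror, notify, package, publish, sign

Directly stated before scan: deploy and notify.
Archive reaches scan via archive → sign → notify → scan.
Mirror reaches scan via mirror → deploy → scan.
Package reaches scan via package → notify → scan.
Likewise publish and sign each reach scan by chaining the stated constraints.
No chain forces link (or any of the others) ahead of scan.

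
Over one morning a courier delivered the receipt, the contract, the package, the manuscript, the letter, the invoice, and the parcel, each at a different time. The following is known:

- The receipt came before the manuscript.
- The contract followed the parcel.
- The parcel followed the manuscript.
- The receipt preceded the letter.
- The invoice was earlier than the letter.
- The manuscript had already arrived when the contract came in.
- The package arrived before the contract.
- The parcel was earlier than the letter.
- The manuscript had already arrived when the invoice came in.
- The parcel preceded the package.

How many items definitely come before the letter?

Directly stated before the letter: the invoice, the parcel, and the receipt.
The manuscript reaches the letter via the manuscript → the parcel → the letter.
No chain forces the package (or any of the others) ahead of the letter.
That's the invoice, the manuscript, the parcel, and the receipt — 4 in all.

4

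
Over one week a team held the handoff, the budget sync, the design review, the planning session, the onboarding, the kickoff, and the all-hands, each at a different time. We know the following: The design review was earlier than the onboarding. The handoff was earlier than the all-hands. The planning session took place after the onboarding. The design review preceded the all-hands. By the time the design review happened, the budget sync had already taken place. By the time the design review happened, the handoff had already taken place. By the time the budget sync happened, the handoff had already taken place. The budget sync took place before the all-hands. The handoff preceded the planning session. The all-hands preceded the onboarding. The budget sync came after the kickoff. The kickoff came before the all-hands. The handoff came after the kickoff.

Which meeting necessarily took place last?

Every other meeting has a chain of constraints placing it before the planning session, so the planning session is last.

the planning session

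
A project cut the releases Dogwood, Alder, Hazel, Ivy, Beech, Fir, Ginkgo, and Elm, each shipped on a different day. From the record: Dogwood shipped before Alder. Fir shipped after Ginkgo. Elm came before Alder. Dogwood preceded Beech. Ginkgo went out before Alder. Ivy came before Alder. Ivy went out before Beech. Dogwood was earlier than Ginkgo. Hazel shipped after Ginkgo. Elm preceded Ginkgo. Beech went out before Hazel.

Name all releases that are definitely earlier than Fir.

Dogwood, Elm, Ginkgo

Directly stated before Fir: Ginkgo.
Dogwood reaches Fir via Dogwood → Ginkgo → Fir.
Elm reaches Fir via Elm → Ginkgo → Fir.
No chain forces Alder (or any of the others) ahead of Fir.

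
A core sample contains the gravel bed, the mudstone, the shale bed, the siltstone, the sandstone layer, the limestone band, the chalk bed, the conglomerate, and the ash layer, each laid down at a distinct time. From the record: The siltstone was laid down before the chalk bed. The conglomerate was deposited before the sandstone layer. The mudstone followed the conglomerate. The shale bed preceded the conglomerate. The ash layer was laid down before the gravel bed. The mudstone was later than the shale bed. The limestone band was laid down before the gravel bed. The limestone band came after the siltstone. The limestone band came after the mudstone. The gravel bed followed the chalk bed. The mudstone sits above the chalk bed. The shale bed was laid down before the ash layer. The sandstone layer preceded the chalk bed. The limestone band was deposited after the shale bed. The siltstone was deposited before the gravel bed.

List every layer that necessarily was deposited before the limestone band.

Directly stated before the limestone band: the mudstone, the shale bed, and the siltstone.
The chalk bed reaches the limestone band via the chalk bed → the mudstone → the limestone band.
The conglomerate reaches the limestone band via the conglomerate → the mudstone → the limestone band.
The sandstone layer reaches the limestone band via the sandstone layer → the chalk bed → the mudstone → the limestone band.
No chain forces the ash layer (or any of the others) ahead of the limestone band.

the chalk bed, the conglomerate, the mudstone, the sandstone layer, the shale bed, the siltstone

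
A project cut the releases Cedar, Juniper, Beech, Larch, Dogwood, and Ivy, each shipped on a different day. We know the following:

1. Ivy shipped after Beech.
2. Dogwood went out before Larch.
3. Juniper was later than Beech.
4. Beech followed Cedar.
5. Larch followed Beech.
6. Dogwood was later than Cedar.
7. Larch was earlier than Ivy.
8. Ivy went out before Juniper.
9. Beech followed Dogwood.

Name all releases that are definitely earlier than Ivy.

Directly stated before Ivy: Beech and Larch.
Cedar reaches Ivy via Cedar → Beech → Ivy.
Dogwood reaches Ivy via Dogwood → Beech → Ivy.

Beech, Cedar, Dogwood, Larch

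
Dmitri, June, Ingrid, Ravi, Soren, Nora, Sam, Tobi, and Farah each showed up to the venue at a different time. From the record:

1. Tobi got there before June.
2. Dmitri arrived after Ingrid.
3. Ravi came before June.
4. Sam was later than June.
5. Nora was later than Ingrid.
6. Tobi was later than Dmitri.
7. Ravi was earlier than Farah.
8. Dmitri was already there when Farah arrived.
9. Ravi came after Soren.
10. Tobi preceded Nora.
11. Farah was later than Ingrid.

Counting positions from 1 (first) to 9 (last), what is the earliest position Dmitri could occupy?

Ingrid must come before Dmitri — 1 forced predecessor.
Nothing else is forced ahead of Dmitri, so their earliest slot is position 1 + 1 = 2.

2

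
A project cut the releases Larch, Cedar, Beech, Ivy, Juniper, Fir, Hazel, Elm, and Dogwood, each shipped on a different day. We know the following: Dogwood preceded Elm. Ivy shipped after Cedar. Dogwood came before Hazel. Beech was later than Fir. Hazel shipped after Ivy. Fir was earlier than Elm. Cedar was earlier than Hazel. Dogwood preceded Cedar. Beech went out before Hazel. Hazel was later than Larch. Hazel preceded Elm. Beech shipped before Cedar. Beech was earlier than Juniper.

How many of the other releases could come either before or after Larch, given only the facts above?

6

Forced after Larch: Elm and Hazel.
That leaves Beech, Cedar, Dogwood, Fir, Ivy, and Juniper with no forced order relative to Larch — 6.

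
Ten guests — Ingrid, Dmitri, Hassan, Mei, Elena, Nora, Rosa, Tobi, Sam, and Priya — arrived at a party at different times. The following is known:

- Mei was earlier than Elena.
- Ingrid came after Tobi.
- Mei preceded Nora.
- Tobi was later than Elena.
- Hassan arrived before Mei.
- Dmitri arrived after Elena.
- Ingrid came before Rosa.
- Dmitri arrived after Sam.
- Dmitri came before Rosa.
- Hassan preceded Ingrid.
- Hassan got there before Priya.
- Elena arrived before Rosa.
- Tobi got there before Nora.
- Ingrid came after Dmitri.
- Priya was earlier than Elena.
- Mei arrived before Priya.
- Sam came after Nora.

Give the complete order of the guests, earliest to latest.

The constraints fix every adjacent pair, so only one ordering works:
Hassan → Mei → Priya → Elena → Tobi → Nora → Sam → Dmitri → Ingrid → Rosa.

Hassan, Mei, Priya, Elena, Tobi, Nora, Sam, Dmitri, Ingrid, Rosa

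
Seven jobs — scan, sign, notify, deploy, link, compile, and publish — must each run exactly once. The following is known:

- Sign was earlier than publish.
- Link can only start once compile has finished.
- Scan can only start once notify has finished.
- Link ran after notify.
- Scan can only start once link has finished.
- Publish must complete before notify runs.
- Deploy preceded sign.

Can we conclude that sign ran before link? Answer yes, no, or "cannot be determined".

yes

Chain the constraints: sign → publish → notify → link. Each link is directly stated, so sign comes before link.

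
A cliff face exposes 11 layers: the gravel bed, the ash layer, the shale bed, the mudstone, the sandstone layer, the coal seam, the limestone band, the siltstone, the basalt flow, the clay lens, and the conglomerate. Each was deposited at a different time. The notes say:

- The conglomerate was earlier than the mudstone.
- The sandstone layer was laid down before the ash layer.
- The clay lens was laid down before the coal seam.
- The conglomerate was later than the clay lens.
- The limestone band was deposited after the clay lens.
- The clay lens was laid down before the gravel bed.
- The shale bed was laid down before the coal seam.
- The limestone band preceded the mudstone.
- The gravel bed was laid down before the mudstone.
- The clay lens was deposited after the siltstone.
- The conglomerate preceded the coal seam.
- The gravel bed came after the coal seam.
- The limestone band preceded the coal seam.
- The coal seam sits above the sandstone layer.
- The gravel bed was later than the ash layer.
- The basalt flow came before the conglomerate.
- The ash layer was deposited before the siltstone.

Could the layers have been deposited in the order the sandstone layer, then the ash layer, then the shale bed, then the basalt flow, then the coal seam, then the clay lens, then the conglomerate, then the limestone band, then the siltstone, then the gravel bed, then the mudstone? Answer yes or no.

The constraints require the clay lens before the coal seam, but in the proposed sequence the coal seam appears ahead of the clay lens. That one violation is enough.

no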